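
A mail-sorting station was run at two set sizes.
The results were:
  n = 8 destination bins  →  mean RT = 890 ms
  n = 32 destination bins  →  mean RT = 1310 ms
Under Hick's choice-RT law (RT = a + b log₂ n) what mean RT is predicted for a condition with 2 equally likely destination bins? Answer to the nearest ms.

With log₂ n on the abscissa the relation is linear; from the two conditions:
  b = (1310 − 890) / (log₂ 32 − log₂ 8) = 420 / (5 − 3) = 210 ms/bit
  a = 890 − 210 × 3 = 260 ms
Then RT(2) = 260 + 210 × log₂ 2 = 260 + 210 × 1 ≈ 470.000 ms.

470 ms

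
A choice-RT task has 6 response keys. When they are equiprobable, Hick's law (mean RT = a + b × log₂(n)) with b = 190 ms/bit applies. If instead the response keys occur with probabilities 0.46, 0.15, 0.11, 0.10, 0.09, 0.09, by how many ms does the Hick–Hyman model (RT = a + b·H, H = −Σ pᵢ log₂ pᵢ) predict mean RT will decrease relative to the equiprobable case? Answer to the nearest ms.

The RT saving is b·ΔH. Equiprobable H₀ = log₂(6) = 2.5850 bits; with the given probabilities H = 2.2337 bits.
b·(H₀ − H) = 190 × (2.5850 − 2.2337) = 66.75 ms.

67 ms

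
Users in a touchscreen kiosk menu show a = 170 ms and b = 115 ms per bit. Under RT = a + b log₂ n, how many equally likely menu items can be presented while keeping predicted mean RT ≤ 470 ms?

Information budget: (470 − 170)/115 = 2.6087 bits, so n ≤ 2^2.6087 = 6.100 → at most 6.

6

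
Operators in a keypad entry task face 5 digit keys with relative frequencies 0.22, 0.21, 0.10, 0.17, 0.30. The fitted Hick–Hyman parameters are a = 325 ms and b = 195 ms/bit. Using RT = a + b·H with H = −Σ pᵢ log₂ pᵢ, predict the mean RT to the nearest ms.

H = 0.22·log₂(1/0.22) + 0.21·log₂(1/0.21) + 0.10·log₂(1/0.10) + 0.17·log₂(1/0.17) + 0.30·log₂(1/0.30) = 2.2413 bits.
RT = 325 + 195 × 2.2413 = 762.05 ms.

762 ms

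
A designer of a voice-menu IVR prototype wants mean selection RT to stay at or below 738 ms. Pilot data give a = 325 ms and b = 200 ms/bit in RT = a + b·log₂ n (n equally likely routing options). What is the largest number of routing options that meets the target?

4

Information budget: (738 − 325)/200 = 2.0650 bits, so n ≤ 2^2.0650 = 4.184 → at most 4.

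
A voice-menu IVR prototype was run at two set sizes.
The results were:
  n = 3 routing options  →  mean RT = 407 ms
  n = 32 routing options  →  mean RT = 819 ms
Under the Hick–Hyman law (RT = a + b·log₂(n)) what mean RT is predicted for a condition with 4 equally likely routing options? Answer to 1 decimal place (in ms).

457.1 ms

Fit slope and intercept:
  b = (819 − 407) / (log₂ 32 − log₂ 3) = 412 / (5 − 1.5850) = 120.643 ms/bit
  a = 407 − 120.643 × 1.5850 = 215.786 ms
Then RT(4) = 215.786 + 120.643 × log₂ 4 = 215.786 + 120.643 × 2 ≈ 457.071 ms.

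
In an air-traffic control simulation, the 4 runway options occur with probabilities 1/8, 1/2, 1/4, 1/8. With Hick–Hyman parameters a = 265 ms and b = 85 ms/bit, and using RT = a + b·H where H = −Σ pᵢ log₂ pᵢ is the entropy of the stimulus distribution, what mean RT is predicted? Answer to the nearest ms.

Each term −pᵢ log₂ pᵢ: 0.125·3 + 0.5·1 + 0.25·2 + 0.125·3; summed, H = 1.750 bits.
Mean RT = a + bH = 265 + 85·1.750 = 413.75 ms.

414 ms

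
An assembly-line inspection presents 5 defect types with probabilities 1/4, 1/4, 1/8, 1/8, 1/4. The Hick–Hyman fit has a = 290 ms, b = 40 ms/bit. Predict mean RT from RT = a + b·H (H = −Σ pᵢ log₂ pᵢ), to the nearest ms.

Each term −pᵢ log₂ pᵢ: 0.25·2 + 0.25·2 + 0.125·3 + 0.125·3 + 0.25·2; summed, H = 2.250 bits.
Mean RT = a + bH = 290 + 40·2.250 = 380.00 ms.

380 ms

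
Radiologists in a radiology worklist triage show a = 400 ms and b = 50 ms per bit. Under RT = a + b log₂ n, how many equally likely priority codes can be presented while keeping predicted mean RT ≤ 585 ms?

50·log₂ n ≤ 585 − 400 = 185, giving log₂ n ≤ 3.7000 and n ≤ 12.996. The largest whole number is 12.

12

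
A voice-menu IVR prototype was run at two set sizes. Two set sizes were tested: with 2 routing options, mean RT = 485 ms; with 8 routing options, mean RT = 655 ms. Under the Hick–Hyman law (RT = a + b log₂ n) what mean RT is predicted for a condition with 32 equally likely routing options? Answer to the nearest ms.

With log₂ n on the abscissa the relation is linear; from the two conditions:
  b = (655 − 485) / (log₂ 8 − log₂ 2) = 170 / (3 − 1) = 85 ms/bit
  a = 485 − 85 × 1 = 400 ms
Then RT(32) = 400 + 85 × log₂ 32 = 400 + 85 × 5 ≈ 825.000 ms.

825 ms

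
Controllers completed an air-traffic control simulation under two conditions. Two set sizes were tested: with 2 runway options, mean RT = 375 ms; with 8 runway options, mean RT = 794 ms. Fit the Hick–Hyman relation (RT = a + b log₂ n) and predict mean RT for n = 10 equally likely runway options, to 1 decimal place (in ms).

861.4 ms

RT is linear in log₂ n, so two points fix the line:
  b = (794 − 375) / (log₂ 8 − log₂ 2) = 419 / (3 − 1) = 209.500 ms/bit
  a = 375 − 209.500 × 1 = 165.500 ms
Then RT(10) = 165.500 + 209.500 × log₂ 10 = 165.500 + 209.500 × 3.3219 ≈ 861.444 ms.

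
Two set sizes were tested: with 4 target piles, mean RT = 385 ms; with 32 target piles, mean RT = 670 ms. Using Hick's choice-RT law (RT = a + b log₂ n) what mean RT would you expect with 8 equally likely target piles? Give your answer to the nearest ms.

RT is linear in log₂ n, so two points fix the line:
  b = (670 − 385) / (log₂ 32 − log₂ 4) = 285 / (5 − 2) = 95 ms/bit
  a = 385 − 95 × 2 = 195 ms
Then RT(8) = 195 + 95 × log₂ 8 = 195 + 95 × 3 ≈ 480.000 ms.

480 ms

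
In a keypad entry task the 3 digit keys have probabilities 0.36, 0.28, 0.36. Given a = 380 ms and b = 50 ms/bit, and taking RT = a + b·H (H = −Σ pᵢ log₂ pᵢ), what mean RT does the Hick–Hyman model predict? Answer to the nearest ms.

H = 0.36·log₂(1/0.36) + 0.28·log₂(1/0.28) + 0.36·log₂(1/0.36) = 1.5755 bits.
RT = 380 + 50 × 1.5755 = 458.77 ms.

459 ms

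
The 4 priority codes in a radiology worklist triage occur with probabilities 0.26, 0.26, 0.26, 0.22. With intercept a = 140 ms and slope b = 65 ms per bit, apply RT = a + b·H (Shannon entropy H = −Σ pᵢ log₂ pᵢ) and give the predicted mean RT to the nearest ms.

H = 0.26·log₂(1/0.26) + 0.26·log₂(1/0.26) + 0.26·log₂(1/0.26) + 0.22·log₂(1/0.22) = 1.9964 bits.
RT = 140 + 65 × 1.9964 = 269.77 ms.

270 ms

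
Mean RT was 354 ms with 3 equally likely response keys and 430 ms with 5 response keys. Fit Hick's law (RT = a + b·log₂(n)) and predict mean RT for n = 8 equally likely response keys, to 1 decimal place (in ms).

Solve the two-equation system in a and b:
  b = (430 − 354) / (log₂ 5 − log₂ 3) = 76 / (2.3219 − 1.5850) = 103.126 ms/bit
  a = 354 − 103.126 × 1.5850 = 190.550 ms
Then RT(8) = 190.550 + 103.126 × log₂ 8 = 190.550 + 103.126 × 3 ≈ 499.927 ms.

499.9 ms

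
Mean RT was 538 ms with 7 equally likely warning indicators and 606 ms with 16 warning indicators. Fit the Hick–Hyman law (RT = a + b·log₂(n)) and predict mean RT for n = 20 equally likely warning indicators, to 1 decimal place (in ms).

624.4 ms

With log₂ n on the abscissa the relation is linear; from the two conditions:
  b = (606 − 538) / (log₂ 16 − log₂ 7) = 68 / (4 − 2.8074) = 57.016 ms/bit
  a = 538 − 57.016 × 2.8074 = 377.936 ms
Then RT(20) = 377.936 + 57.016 × log₂ 20 = 377.936 + 57.016 × 4.3219 ≈ 624.355 ms.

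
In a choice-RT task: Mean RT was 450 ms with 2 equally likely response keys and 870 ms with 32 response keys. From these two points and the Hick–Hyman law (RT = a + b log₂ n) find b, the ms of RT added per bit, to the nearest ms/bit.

105 ms/bit

The slope on a log₂ axis is (870 − 450) / (5 − 1) = 105 ms/bit.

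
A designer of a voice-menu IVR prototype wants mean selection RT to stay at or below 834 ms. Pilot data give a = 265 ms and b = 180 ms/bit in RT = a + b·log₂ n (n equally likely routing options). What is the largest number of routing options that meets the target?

Information budget: (834 − 265)/180 = 3.1611 bits, so n ≤ 2^3.1611 = 8.945 → at most 8.

8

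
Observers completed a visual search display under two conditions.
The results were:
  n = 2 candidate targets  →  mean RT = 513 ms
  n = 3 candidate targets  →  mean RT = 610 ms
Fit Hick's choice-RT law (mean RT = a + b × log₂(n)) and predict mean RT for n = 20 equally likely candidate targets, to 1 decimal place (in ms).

Fit slope and intercept:
  b = (610 − 513) / (log₂ 3 − log₂ 2) = 97 / (1.5850 − 1) = 165.823 ms/bit
  a = 513 − 165.823 × 1 = 347.177 ms
Then RT(20) = 347.177 + 165.823 × log₂ 20 = 347.177 + 165.823 × 4.3219 ≈ 1063.851 ms.

1063.9 ms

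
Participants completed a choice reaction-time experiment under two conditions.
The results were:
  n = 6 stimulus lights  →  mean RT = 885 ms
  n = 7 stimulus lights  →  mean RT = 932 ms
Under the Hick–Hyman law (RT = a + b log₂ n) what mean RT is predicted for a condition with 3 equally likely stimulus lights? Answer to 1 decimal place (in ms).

Fit slope and intercept:
  b = (932 − 885) / (log₂ 7 − log₂ 6) = 47 / (2.8074 − 2.5850) = 211.338 ms/bit
  a = 885 − 211.338 × 2.5850 = 338.699 ms
Then RT(3) = 338.699 + 211.338 × log₂ 3 = 338.699 + 211.338 × 1.5850 ≈ 673.662 ms.

673.7 ms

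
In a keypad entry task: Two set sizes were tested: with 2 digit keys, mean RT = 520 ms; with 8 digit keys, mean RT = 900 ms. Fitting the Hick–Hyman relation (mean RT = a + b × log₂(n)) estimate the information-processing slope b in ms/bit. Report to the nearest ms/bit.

190 ms/bit

Slope: b = (900 − 520) / (log₂ 8 − log₂ 2) = 380/2.0000 = 190 ms/bit.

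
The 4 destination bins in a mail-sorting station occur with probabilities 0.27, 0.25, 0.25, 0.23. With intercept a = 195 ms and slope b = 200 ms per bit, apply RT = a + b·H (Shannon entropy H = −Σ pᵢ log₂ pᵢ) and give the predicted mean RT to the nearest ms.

595 ms

H = 0.27·log₂(1/0.27) + 0.25·log₂(1/0.25) + 0.25·log₂(1/0.25) + 0.23·log₂(1/0.23) = 1.9977 bits.
RT = 195 + 200 × 1.9977 = 594.54 ms.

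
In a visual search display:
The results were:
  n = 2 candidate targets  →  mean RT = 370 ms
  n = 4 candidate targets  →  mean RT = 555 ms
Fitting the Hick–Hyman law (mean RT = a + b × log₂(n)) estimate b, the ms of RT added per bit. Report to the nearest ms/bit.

185 ms/bit

Slope: b = (555 − 370) / (log₂ 4 − log₂ 2) = 185/1.0000 = 185 ms/bit.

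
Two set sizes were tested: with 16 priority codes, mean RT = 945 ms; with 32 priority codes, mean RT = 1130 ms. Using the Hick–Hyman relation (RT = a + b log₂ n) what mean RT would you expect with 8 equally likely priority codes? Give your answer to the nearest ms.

760 ms

With log₂ n on the abscissa the relation is linear; from the two conditions:
  b = (1130 − 945) / (log₂ 32 − log₂ 16) = 185 / (5 − 4) = 185 ms/bit
  a = 945 − 185 × 4 = 205 ms
Then RT(8) = 205 + 185 × log₂ 8 = 205 + 185 × 3 ≈ 760.000 ms.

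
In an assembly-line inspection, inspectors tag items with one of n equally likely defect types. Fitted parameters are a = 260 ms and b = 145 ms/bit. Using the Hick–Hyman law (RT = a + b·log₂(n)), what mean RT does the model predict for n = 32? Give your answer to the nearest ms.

985 ms

log₂(32) = 5 bits, so RT = 260 + 145 × 5 ≈ 985.000 ms.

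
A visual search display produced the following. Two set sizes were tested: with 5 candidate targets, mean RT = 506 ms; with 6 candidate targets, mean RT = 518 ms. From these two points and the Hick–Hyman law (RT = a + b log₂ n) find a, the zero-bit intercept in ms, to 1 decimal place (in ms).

Slope: b = (518 − 506) / (log₂ 6 − log₂ 5) = 12/0.2630 = 45.621 ms/bit.
Intercept: a = 506 − 45.621·log₂(5) = 400.070 ms.

400.1 ms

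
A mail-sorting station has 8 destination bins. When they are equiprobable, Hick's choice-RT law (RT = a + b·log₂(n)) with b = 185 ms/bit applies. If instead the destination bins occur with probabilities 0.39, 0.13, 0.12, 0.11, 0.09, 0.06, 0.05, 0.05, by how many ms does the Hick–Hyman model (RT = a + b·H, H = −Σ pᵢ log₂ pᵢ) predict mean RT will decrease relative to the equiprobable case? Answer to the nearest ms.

The RT saving is b·ΔH. Equiprobable H₀ = log₂(8) = 3.0000 bits; with the given probabilities H = 2.6182 bits.
b·(H₀ − H) = 185 × (3.0000 − 2.6182) = 70.64 ms.

71 ms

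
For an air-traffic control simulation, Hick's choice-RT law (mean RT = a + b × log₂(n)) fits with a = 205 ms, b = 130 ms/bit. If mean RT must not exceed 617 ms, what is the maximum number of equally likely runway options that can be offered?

8

130·log₂ n ≤ 617 − 205 = 412, giving log₂ n ≤ 3.1692 and n ≤ 8.996. The largest whole number is 8.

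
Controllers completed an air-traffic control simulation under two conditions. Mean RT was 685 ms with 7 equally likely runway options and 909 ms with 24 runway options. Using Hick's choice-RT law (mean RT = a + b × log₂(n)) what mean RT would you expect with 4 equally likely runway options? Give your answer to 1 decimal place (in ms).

583.3 ms

RT is linear in log₂ n, so two points fix the line:
  b = (909 − 685) / (log₂ 24 − log₂ 7) = 224 / (4.5850 − 2.8074) = 126.012 ms/bit
  a = 685 − 126.012 × 2.8074 = 331.239 ms
Then RT(4) = 331.239 + 126.012 × log₂ 4 = 331.239 + 126.012 × 2 ≈ 583.264 ms.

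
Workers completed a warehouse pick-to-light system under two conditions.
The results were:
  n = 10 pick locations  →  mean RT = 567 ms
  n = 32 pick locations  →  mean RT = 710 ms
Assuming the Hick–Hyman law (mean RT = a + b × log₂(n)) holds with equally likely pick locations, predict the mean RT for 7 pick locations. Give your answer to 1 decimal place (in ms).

523.1 ms

RT is linear in log₂ n, so two points fix the line:
  b = (710 − 567) / (log₂ 32 − log₂ 10) = 143 / (5 − 3.3219) = 85.217 ms/bit
  a = 567 − 85.217 × 3.3219 = 283.916 ms
Then RT(7) = 283.916 + 85.217 × log₂ 7 = 283.916 + 85.217 × 2.8074 ≈ 523.150 ms.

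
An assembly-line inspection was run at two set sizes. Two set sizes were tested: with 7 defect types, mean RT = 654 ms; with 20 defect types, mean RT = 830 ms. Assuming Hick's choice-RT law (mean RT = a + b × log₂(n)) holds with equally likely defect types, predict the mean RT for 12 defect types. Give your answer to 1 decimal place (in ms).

744.4 ms

Solve the two-equation system in a and b:
  b = (830 − 654) / (log₂ 20 − log₂ 7) = 176 / (4.3219 − 2.8074) = 116.204 ms/bit
  a = 654 − 116.204 × 2.8074 = 327.773 ms
Then RT(12) = 327.773 + 116.204 × log₂ 12 = 327.773 + 116.204 × 3.5850 ≈ 744.361 ms.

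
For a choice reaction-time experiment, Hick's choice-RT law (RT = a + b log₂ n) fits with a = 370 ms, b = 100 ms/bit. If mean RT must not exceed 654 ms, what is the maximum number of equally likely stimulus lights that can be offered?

Information budget: (654 − 370)/100 = 2.8400 bits, so n ≤ 2^2.8400 = 7.160 → at most 7.

7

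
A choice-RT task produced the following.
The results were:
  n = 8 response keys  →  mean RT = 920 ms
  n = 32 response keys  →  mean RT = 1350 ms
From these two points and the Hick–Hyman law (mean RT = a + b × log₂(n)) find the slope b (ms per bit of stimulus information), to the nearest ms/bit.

Slope: b = (1350 − 920) / (log₂ 32 − log₂ 8) = 430/2.0000 = 215 ms/bit.

215 ms/bit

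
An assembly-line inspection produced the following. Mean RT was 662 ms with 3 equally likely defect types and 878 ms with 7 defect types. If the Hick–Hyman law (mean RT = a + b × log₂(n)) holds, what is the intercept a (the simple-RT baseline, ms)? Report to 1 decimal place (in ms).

The slope on a log₂ axis is (878 − 662) / (2.8074 − 1.5850) = 176.703 ms/bit.
a = RT₁ − b·log₂ n₁ = 662 − 176.703 × 1.5850 = 381.933 ms.

381.9 ms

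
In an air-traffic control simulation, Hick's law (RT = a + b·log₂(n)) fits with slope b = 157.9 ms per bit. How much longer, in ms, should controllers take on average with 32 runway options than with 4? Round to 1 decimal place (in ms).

Only the slope matters, since a is common to both: ΔRT = b·log₂(n₂/n₁).
log₂(32) − log₂(4) = log₂(32/4) = log₂(8) = 3.
ΔRT = 157.9 × 3.0000 = 473.700 ms.

473.7 ms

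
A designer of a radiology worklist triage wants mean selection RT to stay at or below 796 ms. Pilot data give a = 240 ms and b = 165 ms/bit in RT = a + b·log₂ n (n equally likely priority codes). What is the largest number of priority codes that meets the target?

165·log₂ n ≤ 796 − 240 = 556, giving log₂ n ≤ 3.3697 and n ≤ 10.337. The largest whole number is 10.

10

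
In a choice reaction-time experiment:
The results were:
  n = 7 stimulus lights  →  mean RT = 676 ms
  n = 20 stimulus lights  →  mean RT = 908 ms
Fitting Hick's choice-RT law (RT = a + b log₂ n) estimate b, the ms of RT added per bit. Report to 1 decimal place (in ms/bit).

153.2 ms/bit

Slope: b = (908 − 676) / (log₂ 20 − log₂ 7) = 232/1.5146 = 153.178 ms/bit.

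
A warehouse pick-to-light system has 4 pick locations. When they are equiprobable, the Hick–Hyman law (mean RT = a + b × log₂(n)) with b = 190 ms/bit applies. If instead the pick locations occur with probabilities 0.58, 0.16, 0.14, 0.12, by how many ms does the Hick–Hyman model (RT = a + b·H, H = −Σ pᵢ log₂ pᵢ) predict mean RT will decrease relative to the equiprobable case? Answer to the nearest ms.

68 ms

The RT saving is b·ΔH. Equiprobable H₀ = log₂(4) = 2.0000 bits; with the given probabilities H = 1.6430 bits.
b·(H₀ − H) = 190 × (2.0000 − 1.6430) = 67.83 ms.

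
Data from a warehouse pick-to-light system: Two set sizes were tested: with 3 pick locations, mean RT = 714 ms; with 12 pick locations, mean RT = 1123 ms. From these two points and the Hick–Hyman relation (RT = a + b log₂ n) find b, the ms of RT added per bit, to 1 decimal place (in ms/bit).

The slope on a log₂ axis is (1123 − 714) / (3.5850 − 1.5850) = 204.500 ms/bit.

204.5 ms/bit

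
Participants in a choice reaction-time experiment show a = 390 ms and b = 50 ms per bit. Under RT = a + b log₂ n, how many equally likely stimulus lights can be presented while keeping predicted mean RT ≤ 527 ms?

6

Set 390 + 50·log₂ n ≤ 527 → log₂ n ≤ (527 − 390)/50 = 2.7400.
So n ≤ 2^2.7400 = 6.681; the largest integer n is 6.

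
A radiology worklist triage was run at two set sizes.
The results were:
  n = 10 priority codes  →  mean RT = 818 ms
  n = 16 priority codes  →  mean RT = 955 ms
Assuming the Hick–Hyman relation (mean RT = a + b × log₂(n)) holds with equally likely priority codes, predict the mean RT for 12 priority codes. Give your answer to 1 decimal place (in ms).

With log₂ n on the abscissa the relation is linear; from the two conditions:
  b = (955 − 818) / (log₂ 16 − log₂ 10) = 137 / (4 − 3.3219) = 202.043 ms/bit
  a = 818 − 202.043 × 3.3219 = 146.826 ms
Then RT(12) = 146.826 + 202.043 × log₂ 12 = 146.826 + 202.043 × 3.5850 ≈ 871.144 ms.

871.1 ms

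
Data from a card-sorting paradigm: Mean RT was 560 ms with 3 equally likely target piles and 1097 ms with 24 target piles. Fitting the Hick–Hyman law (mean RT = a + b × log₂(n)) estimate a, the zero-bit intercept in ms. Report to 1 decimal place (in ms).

276.3 ms

b = (RT₂ − RT₁)/(log₂ n₂ − log₂ n₁) = (1097 − 560)/(4.5850 − 1.5850) = 179.000 ms/bit.
a = RT₁ − b·log₂ n₁ = 560 − 179.000 × 1.5850 = 276.292 ms.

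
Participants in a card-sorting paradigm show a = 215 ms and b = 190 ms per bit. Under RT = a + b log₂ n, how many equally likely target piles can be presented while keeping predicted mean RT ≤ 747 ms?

190·log₂ n ≤ 747 − 215 = 532, giving log₂ n ≤ 2.8000 and n ≤ 6.964. The largest whole number is 6.

6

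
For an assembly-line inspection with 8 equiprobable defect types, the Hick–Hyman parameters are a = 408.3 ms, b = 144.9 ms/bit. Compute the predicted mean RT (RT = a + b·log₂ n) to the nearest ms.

843 ms

log₂(8) = 3 bits, so RT = 408.3 + 144.9 × 3 ≈ 843.000 ms.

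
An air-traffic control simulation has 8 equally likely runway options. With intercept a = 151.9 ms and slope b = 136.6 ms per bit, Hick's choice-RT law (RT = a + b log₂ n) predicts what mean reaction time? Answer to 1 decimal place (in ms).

561.7 ms

log₂(8) = 3 bits, so RT = 151.9 + 136.6 × 3 ≈ 561.700 ms.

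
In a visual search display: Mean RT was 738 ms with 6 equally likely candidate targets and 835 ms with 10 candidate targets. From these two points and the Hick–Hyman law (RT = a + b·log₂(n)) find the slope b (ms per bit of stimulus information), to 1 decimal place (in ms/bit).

The slope on a log₂ axis is (835 − 738) / (3.3219 − 2.5850) = 131.621 ms/bit.

131.6 ms/bit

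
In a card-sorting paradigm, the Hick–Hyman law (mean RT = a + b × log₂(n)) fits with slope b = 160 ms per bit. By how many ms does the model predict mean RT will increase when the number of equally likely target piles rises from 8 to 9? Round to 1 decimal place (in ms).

27.2 ms

ΔRT = (a + b log₂ n₂) − (a + b log₂ n₁) = b·(log₂ n₂ − log₂ n₁).
log₂(9) − log₂(8) = 3.1699 − 3 = 0.1699.
ΔRT = 160 × 0.1699 = 27.188 ms.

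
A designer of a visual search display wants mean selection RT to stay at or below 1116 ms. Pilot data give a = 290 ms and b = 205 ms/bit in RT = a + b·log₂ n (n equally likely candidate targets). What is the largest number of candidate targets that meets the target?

16

Information budget: (1116 − 290)/205 = 4.0293 bits, so n ≤ 2^4.0293 = 16.328 → at most 16.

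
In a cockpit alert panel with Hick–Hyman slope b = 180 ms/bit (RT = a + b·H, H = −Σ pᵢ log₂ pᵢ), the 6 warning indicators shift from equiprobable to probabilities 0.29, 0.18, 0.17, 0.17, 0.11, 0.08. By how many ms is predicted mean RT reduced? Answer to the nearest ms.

20 ms

Equiprobable entropy H₀ = log₂ 6 = 2.5850 bits.
Skewed entropy H = −Σ pᵢ log₂ pᵢ = 2.4742 bits.
ΔRT = b·(H₀ − H) = 180 × 0.1108 = 19.94 ms.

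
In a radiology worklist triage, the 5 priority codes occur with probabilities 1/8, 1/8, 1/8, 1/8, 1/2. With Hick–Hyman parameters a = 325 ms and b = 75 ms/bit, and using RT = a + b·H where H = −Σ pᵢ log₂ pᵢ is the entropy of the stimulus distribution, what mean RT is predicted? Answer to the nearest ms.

Each term −pᵢ log₂ pᵢ: 0.125·3 + 0.125·3 + 0.125·3 + 0.125·3 + 0.5·1; summed, H = 2.000 bits.
Mean RT = a + bH = 325 + 75·2.000 = 475.00 ms.

475 ms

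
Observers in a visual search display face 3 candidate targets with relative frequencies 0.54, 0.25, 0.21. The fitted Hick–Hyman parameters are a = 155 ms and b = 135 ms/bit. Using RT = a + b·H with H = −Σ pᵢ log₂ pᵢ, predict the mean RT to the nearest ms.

H = 0.54·log₂(1/0.54) + 0.25·log₂(1/0.25) + 0.21·log₂(1/0.21) = 1.4529 bits.
RT = 155 + 135 × 1.4529 = 351.14 ms.

351 ms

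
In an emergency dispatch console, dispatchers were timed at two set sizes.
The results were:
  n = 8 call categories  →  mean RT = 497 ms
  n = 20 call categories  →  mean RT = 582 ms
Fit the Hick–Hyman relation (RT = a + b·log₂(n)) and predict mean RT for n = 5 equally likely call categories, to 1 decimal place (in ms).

Fit slope and intercept:
  b = (582 − 497) / (log₂ 20 − log₂ 8) = 85 / (4.3219 − 3) = 64.300 ms/bit
  a = 497 − 64.300 × 3 = 304.100 ms
Then RT(5) = 304.100 + 64.300 × log₂ 5 = 304.100 + 64.300 × 2.3219 ≈ 453.400 ms.

453.4 ms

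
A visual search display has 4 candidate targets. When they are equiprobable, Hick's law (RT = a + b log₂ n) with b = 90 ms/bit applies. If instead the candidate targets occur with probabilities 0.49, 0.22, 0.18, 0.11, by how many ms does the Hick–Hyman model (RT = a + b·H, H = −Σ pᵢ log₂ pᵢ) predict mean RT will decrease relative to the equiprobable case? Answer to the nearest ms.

Equiprobable entropy H₀ = log₂ 4 = 2.0000 bits.
Skewed entropy H = −Σ pᵢ log₂ pᵢ = 1.7804 bits.
ΔRT = b·(H₀ − H) = 90 × 0.2196 = 19.76 ms.

20 ms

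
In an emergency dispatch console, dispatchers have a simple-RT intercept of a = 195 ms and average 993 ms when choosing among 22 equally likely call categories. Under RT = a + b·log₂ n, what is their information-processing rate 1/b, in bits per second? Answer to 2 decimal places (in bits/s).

5.59 bits/s

Choice component = 993 − 195 = 798 ms over log₂(22) = 4.4594 bits.
b = 798 / 4.4594 = 178.947 ms/bit, so 1/b = 5.588 bits/s.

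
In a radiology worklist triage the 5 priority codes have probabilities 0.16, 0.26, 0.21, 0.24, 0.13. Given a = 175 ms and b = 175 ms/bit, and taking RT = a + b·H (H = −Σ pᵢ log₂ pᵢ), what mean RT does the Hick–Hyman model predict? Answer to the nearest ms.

Entropy contributions −pᵢ log₂ pᵢ: 0.4230, 0.5053, 0.4728, 0.4941, 0.3826; sum H = 2.2779 bits.
RT = a + bH = 175 + 175·2.2779 = 573.63 ms.

574 ms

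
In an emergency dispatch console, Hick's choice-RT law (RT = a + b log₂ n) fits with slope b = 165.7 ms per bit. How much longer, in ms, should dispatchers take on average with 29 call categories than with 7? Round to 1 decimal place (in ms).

339.8 ms

ΔRT = (a + b log₂ n₂) − (a + b log₂ n₁) = b·(log₂ n₂ − log₂ n₁).
log₂(29) − log₂(7) = 4.8580 − 2.8074 = 2.0506.
ΔRT = 165.7 × 2.0506 = 339.789 ms.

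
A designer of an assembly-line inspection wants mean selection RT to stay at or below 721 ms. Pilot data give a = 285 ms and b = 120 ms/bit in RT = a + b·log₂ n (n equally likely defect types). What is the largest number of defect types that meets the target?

12

120·log₂ n ≤ 721 − 285 = 436, giving log₂ n ≤ 3.6333 and n ≤ 12.409. The largest whole number is 12.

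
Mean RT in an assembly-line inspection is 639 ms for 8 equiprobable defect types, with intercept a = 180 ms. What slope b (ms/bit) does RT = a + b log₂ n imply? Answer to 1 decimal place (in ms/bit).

153.0 ms/bit

8 alternatives carry log₂ 8 = 3 bits; the choice cost is 639 − 180 = 459 ms, so b = 459/3 = 153.000 ms/bit.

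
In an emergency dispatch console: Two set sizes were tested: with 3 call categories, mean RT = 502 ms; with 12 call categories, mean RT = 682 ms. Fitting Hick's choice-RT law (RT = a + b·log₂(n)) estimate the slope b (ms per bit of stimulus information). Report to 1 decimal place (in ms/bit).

90.0 ms/bit

Slope: b = (682 − 502) / (log₂ 12 − log₂ 3) = 180/2.0000 = 90.000 ms/bit.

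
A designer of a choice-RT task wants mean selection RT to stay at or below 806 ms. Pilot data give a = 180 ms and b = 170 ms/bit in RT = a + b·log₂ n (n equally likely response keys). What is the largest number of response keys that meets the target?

12

170·log₂ n ≤ 806 − 180 = 626, giving log₂ n ≤ 3.6824 and n ≤ 12.838. The largest whole number is 12.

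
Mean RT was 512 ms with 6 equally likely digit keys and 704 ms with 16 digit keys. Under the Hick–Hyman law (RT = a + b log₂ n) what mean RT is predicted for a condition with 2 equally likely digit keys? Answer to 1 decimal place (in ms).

296.9 ms

Solve the two-equation system in a and b:
  b = (704 − 512) / (log₂ 16 − log₂ 6) = 192 / (4 − 2.5850) = 135.685 ms/bit
  a = 512 − 135.685 × 2.5850 = 161.258 ms
Then RT(2) = 161.258 + 135.685 × log₂ 2 = 161.258 + 135.685 × 1 ≈ 296.944 ms.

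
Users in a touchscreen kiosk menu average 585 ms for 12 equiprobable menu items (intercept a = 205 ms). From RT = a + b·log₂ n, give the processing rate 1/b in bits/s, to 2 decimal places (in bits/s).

9.43 bits/s

Choice component = 585 − 205 = 380 ms over log₂(12) = 3.5850 bits.
b = 380 / 3.5850 = 105.998 ms/bit, so 1/b = 9.434 bits/s.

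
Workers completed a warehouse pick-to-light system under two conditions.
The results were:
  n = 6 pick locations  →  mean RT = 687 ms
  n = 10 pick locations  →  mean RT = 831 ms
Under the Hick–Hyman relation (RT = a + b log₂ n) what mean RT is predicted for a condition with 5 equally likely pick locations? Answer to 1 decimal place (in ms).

635.6 ms

Solve the two-equation system in a and b:
  b = (831 − 687) / (log₂ 10 − log₂ 6) = 144 / (3.3219 − 2.5850) = 195.396 ms/bit
  a = 687 − 195.396 × 2.5850 = 181.909 ms
Then RT(5) = 181.909 + 195.396 × log₂ 5 = 181.909 + 195.396 × 2.3219 ≈ 635.604 ms.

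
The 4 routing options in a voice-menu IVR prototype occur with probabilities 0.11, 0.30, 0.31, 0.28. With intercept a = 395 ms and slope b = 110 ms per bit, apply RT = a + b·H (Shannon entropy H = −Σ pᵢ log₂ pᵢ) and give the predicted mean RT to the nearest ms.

Entropy contributions −pᵢ log₂ pᵢ: 0.3503, 0.5211, 0.5238, 0.5142; sum H = 1.9094 bits.
RT = a + bH = 395 + 110·1.9094 = 605.03 ms.

605 ms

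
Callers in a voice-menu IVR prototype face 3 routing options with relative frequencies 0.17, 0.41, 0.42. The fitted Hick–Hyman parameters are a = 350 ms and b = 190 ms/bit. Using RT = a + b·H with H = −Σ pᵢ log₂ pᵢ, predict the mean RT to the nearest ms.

Entropy contributions −pᵢ log₂ pᵢ: 0.4346, 0.5274, 0.5256; sum H = 1.4876 bits.
RT = a + bH = 350 + 190·1.4876 = 632.65 ms.

633 ms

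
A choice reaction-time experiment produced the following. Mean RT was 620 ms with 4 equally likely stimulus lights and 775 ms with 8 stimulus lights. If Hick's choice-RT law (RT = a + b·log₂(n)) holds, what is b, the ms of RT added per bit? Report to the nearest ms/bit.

155 ms/bit

Slope: b = (775 − 620) / (log₂ 8 − log₂ 4) = 155/1.0000 = 155 ms/bit.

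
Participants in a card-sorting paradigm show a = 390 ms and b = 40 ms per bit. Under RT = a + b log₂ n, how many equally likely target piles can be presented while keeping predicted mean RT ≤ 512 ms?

8

40·log₂ n ≤ 512 − 390 = 122, giving log₂ n ≤ 3.0500 and n ≤ 8.282. The largest whole number is 8.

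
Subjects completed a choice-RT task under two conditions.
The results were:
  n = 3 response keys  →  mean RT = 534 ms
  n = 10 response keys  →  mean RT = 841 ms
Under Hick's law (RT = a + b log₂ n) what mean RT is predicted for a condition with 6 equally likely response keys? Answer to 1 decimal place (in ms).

710.7 ms

With log₂ n on the abscissa the relation is linear; from the two conditions:
  b = (841 − 534) / (log₂ 10 − log₂ 3) = 307 / (3.3219 − 1.5850) = 176.745 ms/bit
  a = 534 − 176.745 × 1.5850 = 253.866 ms
Then RT(6) = 253.866 + 176.745 × log₂ 6 = 253.866 + 176.745 × 2.5850 ≈ 710.745 ms.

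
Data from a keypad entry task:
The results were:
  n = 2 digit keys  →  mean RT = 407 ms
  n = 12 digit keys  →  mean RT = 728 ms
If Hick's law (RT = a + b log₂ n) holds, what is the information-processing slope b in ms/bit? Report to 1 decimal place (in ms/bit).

b = (RT₂ − RT₁)/(log₂ n₂ − log₂ n₁) = (728 − 407)/(3.5850 − 1) = 124.180 ms/bit.

124.2 ms/bit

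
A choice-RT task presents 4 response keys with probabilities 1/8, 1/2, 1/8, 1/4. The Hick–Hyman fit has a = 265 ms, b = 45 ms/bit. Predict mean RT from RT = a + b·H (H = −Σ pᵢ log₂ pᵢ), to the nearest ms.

H = −Σ pᵢ log₂ pᵢ = 0.125·3 + 0.5·1 + 0.125·3 + 0.25·2 = 1.750 bits.
RT = 265 + 45 × 1.750 = 343.75 ms.

344 ms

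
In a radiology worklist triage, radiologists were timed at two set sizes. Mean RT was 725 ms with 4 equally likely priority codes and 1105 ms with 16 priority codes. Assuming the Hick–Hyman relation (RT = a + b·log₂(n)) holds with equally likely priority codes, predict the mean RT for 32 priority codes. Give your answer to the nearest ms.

1295 ms

Fit slope and intercept:
  b = (1105 − 725) / (log₂ 16 − log₂ 4) = 380 / (4 − 2) = 190 ms/bit
  a = 725 − 190 × 2 = 345 ms
Then RT(32) = 345 + 190 × log₂ 32 = 345 + 190 × 5 ≈ 1295.000 ms.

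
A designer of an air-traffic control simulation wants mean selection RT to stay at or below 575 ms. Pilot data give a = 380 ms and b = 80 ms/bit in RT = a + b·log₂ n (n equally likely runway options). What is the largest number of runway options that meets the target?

Information budget: (575 − 380)/80 = 2.4375 bits, so n ≤ 2^2.4375 = 5.417 → at most 5.

5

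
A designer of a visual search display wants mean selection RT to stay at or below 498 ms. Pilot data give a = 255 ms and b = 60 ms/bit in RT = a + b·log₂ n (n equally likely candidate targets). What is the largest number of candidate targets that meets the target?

16

Set 255 + 60·log₂ n ≤ 498 → log₂ n ≤ (498 − 255)/60 = 4.0500.
So n ≤ 2^4.0500 = 16.564; the largest integer n is 16.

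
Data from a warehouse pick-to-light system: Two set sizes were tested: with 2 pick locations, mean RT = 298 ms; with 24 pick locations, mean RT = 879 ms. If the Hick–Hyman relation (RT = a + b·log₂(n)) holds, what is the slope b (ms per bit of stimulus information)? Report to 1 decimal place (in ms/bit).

162.1 ms/bit

b = (RT₂ − RT₁)/(log₂ n₂ − log₂ n₁) = (879 − 298)/(4.5850 − 1) = 162.066 ms/bit.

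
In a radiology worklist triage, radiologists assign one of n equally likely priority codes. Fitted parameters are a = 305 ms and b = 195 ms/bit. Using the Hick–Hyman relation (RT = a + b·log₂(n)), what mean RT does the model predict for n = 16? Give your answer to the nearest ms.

log₂(16) = 4 bits, so RT = 305 + 195 × 4 ≈ 1085.000 ms.

1085 ms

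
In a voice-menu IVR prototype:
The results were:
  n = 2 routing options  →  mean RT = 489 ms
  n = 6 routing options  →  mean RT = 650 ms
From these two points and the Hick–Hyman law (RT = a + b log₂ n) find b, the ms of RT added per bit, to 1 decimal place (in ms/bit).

The slope on a log₂ axis is (650 − 489) / (2.5850 − 1) = 101.580 ms/bit.

101.6 ms/bit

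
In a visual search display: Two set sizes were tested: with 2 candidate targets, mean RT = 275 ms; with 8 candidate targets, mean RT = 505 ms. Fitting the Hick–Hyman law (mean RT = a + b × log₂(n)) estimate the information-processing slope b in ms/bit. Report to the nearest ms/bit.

115 ms/bit

Slope: b = (505 − 275) / (log₂ 8 − log₂ 2) = 230/2.0000 = 115 ms/bit.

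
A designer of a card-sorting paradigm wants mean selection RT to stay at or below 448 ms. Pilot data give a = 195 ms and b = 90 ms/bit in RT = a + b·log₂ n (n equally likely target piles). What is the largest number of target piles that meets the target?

Set 195 + 90·log₂ n ≤ 448 → log₂ n ≤ (448 − 195)/90 = 2.8111.
So n ≤ 2^2.8111 = 7.018; the largest integer n is 7.

7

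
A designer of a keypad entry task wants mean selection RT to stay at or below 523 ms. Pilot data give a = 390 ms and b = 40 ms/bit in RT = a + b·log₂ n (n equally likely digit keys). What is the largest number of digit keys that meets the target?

Set 390 + 40·log₂ n ≤ 523 → log₂ n ≤ (523 − 390)/40 = 3.3250.
So n ≤ 2^3.3250 = 10.021; the largest integer n is 10.

10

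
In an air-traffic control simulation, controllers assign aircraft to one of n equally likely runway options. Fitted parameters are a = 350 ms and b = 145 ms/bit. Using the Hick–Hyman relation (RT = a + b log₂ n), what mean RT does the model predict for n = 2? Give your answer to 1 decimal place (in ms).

495.0 ms

log₂(2) = 1 bits, so RT = 350 + 145 × 1 ≈ 495.000 ms.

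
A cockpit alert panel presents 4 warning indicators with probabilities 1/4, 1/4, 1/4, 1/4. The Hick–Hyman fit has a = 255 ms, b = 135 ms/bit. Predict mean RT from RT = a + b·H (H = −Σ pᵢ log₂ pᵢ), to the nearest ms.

H = −Σ pᵢ log₂ pᵢ = 0.25·2 + 0.25·2 + 0.25·2 + 0.25·2 = 2.000 bits.
RT = 255 + 135 × 2.000 = 525.00 ms.

525 ms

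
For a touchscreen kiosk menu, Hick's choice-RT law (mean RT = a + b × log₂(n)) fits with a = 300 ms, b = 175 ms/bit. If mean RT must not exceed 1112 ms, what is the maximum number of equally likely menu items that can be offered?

Information budget: (1112 − 300)/175 = 4.6400 bits, so n ≤ 2^4.6400 = 24.933 → at most 24.

24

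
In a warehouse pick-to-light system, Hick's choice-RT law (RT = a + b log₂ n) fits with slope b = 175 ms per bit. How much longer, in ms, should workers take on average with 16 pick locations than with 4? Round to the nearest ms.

350 ms

Only the slope matters, since a is common to both: ΔRT = b·log₂(n₂/n₁).
log₂(16) − log₂(4) = log₂(16/4) = log₂(4) = 2.
ΔRT = 175 × 2.0000 = 350.000 ms.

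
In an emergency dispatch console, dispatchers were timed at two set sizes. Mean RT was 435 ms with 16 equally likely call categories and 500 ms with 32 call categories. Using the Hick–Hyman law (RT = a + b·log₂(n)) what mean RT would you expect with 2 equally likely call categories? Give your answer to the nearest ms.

240 ms

With log₂ n on the abscissa the relation is linear; from the two conditions:
  b = (500 − 435) / (log₂ 32 − log₂ 16) = 65 / (5 − 4) = 65 ms/bit
  a = 435 − 65 × 4 = 175 ms
Then RT(2) = 175 + 65 × log₂ 2 = 175 + 65 × 1 ≈ 240.000 ms.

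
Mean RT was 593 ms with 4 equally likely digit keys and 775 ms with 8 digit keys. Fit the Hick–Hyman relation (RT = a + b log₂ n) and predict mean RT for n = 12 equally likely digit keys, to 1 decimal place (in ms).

With log₂ n on the abscissa the relation is linear; from the two conditions:
  b = (775 − 593) / (log₂ 8 − log₂ 4) = 182 / (3 − 2) = 182.000 ms/bit
  a = 593 − 182.000 × 2 = 229.000 ms
Then RT(12) = 229.000 + 182.000 × log₂ 12 = 229.000 + 182.000 × 3.5850 ≈ 881.463 ms.

881.5 ms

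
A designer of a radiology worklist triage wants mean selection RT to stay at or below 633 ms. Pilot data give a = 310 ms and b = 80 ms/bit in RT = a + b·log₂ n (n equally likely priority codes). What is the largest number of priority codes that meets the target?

16

Information budget: (633 − 310)/80 = 4.0375 bits, so n ≤ 2^4.0375 = 16.421 → at most 16.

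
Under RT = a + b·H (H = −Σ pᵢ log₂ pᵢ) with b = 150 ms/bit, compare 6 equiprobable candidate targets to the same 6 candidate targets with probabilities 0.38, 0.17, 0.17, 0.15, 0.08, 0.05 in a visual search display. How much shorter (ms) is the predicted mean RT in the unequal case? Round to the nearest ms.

40 ms

Equiprobable entropy H₀ = log₂ 6 = 2.5850 bits.
Skewed entropy H = −Σ pᵢ log₂ pᵢ = 2.3178 bits.
ΔRT = b·(H₀ − H) = 150 × 0.2672 = 40.08 ms.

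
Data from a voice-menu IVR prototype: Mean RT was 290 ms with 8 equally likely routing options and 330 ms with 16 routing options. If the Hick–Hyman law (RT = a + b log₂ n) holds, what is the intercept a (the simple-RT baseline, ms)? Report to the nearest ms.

The slope on a log₂ axis is (330 − 290) / (4 − 3) = 40 ms/bit.
Intercept: a = 290 − 40·log₂(8) = 170.000 ms.

170 ms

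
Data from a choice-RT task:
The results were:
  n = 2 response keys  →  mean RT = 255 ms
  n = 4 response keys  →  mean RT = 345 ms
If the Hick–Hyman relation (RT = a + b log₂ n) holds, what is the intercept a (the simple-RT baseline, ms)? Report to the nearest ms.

165 ms

The slope on a log₂ axis is (345 − 255) / (2 − 1) = 90 ms/bit.
Intercept: a = 255 − 90·log₂(2) = 165.000 ms.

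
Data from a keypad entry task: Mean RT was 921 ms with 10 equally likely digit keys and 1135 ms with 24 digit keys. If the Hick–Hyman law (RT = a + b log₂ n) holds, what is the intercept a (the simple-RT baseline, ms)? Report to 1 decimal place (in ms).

The slope on a log₂ axis is (1135 − 921) / (4.5850 − 3.3219) = 169.433 ms/bit.
a = RT₁ − b·log₂ n₁ = 921 − 169.433 × 3.3219 = 358.155 ms.

358.2 ms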